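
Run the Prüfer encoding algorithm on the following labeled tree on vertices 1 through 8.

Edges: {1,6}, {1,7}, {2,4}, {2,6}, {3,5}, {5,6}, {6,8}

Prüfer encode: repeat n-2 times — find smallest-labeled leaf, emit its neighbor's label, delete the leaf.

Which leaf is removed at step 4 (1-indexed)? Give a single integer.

Step 1: current leaves = {3,4,7,8}. Remove leaf 3 (neighbor: 5).
Step 2: current leaves = {4,5,7,8}. Remove leaf 4 (neighbor: 2).
Step 3: current leaves = {2,5,7,8}. Remove leaf 2 (neighbor: 6).
Step 4: current leaves = {5,7,8}. Remove leaf 5 (neighbor: 6).

Answer: 5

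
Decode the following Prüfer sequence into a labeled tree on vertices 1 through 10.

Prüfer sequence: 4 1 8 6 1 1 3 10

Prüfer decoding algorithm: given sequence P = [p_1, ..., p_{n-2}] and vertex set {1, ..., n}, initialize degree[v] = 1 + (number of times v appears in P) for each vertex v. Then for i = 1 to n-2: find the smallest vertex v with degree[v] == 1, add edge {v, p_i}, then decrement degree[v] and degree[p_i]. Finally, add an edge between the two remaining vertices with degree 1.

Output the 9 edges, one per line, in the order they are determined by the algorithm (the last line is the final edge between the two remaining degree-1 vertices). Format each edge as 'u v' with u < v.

Initial degrees: {1:4, 2:1, 3:2, 4:2, 5:1, 6:2, 7:1, 8:2, 9:1, 10:2}
Step 1: smallest deg-1 vertex = 2, p_1 = 4. Add edge {2,4}. Now deg[2]=0, deg[4]=1.
Step 2: smallest deg-1 vertex = 4, p_2 = 1. Add edge {1,4}. Now deg[4]=0, deg[1]=3.
Step 3: smallest deg-1 vertex = 5, p_3 = 8. Add edge {5,8}. Now deg[5]=0, deg[8]=1.
Step 4: smallest deg-1 vertex = 7, p_4 = 6. Add edge {6,7}. Now deg[7]=0, deg[6]=1.
Step 5: smallest deg-1 vertex = 6, p_5 = 1. Add edge {1,6}. Now deg[6]=0, deg[1]=2.
Step 6: smallest deg-1 vertex = 8, p_6 = 1. Add edge {1,8}. Now deg[8]=0, deg[1]=1.
Step 7: smallest deg-1 vertex = 1, p_7 = 3. Add edge {1,3}. Now deg[1]=0, deg[3]=1.
Step 8: smallest deg-1 vertex = 3, p_8 = 10. Add edge {3,10}. Now deg[3]=0, deg[10]=1.
Final: two remaining deg-1 vertices are 9, 10. Add edge {9,10}.

Answer: 2 4
1 4
5 8
6 7
1 6
1 8
1 3
3 10
9 10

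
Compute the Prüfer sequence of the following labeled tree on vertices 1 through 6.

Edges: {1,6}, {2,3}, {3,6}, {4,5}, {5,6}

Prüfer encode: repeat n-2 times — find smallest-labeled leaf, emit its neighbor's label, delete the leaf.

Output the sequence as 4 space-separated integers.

Answer: 6 3 6 5

Derivation:
Step 1: leaves = {1,2,4}. Remove smallest leaf 1, emit neighbor 6.
Step 2: leaves = {2,4}. Remove smallest leaf 2, emit neighbor 3.
Step 3: leaves = {3,4}. Remove smallest leaf 3, emit neighbor 6.
Step 4: leaves = {4,6}. Remove smallest leaf 4, emit neighbor 5.
Done: 2 vertices remain (5, 6). Sequence = [6 3 6 5]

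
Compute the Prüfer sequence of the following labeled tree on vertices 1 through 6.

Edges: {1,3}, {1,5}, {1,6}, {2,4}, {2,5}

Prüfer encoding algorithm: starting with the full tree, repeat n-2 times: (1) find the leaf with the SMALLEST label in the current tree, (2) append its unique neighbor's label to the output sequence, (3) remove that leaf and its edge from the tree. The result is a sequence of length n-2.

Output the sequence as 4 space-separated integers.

Answer: 1 2 5 1

Derivation:
Step 1: leaves = {3,4,6}. Remove smallest leaf 3, emit neighbor 1.
Step 2: leaves = {4,6}. Remove smallest leaf 4, emit neighbor 2.
Step 3: leaves = {2,6}. Remove smallest leaf 2, emit neighbor 5.
Step 4: leaves = {5,6}. Remove smallest leaf 5, emit neighbor 1.
Done: 2 vertices remain (1, 6). Sequence = [1 2 5 1]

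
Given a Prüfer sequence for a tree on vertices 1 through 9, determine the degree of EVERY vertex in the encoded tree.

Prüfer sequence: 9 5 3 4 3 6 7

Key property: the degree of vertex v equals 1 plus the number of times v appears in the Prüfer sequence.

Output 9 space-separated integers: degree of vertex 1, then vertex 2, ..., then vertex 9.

p_1 = 9: count[9] becomes 1
p_2 = 5: count[5] becomes 1
p_3 = 3: count[3] becomes 1
p_4 = 4: count[4] becomes 1
p_5 = 3: count[3] becomes 2
p_6 = 6: count[6] becomes 1
p_7 = 7: count[7] becomes 1
Degrees (1 + count): deg[1]=1+0=1, deg[2]=1+0=1, deg[3]=1+2=3, deg[4]=1+1=2, deg[5]=1+1=2, deg[6]=1+1=2, deg[7]=1+1=2, deg[8]=1+0=1, deg[9]=1+1=2

Answer: 1 1 3 2 2 2 2 1 2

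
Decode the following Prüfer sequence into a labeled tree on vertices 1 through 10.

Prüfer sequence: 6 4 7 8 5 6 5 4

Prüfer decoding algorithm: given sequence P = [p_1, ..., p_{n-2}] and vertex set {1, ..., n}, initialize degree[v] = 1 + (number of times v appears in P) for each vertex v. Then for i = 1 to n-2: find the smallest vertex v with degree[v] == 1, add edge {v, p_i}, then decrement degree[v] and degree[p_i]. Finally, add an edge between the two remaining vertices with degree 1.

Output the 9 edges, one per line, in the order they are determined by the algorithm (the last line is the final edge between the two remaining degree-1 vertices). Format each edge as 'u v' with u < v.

Initial degrees: {1:1, 2:1, 3:1, 4:3, 5:3, 6:3, 7:2, 8:2, 9:1, 10:1}
Step 1: smallest deg-1 vertex = 1, p_1 = 6. Add edge {1,6}. Now deg[1]=0, deg[6]=2.
Step 2: smallest deg-1 vertex = 2, p_2 = 4. Add edge {2,4}. Now deg[2]=0, deg[4]=2.
Step 3: smallest deg-1 vertex = 3, p_3 = 7. Add edge {3,7}. Now deg[3]=0, deg[7]=1.
Step 4: smallest deg-1 vertex = 7, p_4 = 8. Add edge {7,8}. Now deg[7]=0, deg[8]=1.
Step 5: smallest deg-1 vertex = 8, p_5 = 5. Add edge {5,8}. Now deg[8]=0, deg[5]=2.
Step 6: smallest deg-1 vertex = 9, p_6 = 6. Add edge {6,9}. Now deg[9]=0, deg[6]=1.
Step 7: smallest deg-1 vertex = 6, p_7 = 5. Add edge {5,6}. Now deg[6]=0, deg[5]=1.
Step 8: smallest deg-1 vertex = 5, p_8 = 4. Add edge {4,5}. Now deg[5]=0, deg[4]=1.
Final: two remaining deg-1 vertices are 4, 10. Add edge {4,10}.

Answer: 1 6
2 4
3 7
7 8
5 8
6 9
5 6
4 5
4 10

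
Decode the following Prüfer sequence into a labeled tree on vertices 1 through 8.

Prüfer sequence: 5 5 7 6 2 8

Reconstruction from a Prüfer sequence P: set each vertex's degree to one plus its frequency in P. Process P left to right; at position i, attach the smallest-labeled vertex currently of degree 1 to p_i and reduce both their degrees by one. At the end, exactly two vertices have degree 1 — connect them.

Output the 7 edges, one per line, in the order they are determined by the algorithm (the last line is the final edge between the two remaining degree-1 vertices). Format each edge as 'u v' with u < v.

Answer: 1 5
3 5
4 7
5 6
2 6
2 8
7 8

Derivation:
Initial degrees: {1:1, 2:2, 3:1, 4:1, 5:3, 6:2, 7:2, 8:2}
Step 1: smallest deg-1 vertex = 1, p_1 = 5. Add edge {1,5}. Now deg[1]=0, deg[5]=2.
Step 2: smallest deg-1 vertex = 3, p_2 = 5. Add edge {3,5}. Now deg[3]=0, deg[5]=1.
Step 3: smallest deg-1 vertex = 4, p_3 = 7. Add edge {4,7}. Now deg[4]=0, deg[7]=1.
Step 4: smallest deg-1 vertex = 5, p_4 = 6. Add edge {5,6}. Now deg[5]=0, deg[6]=1.
Step 5: smallest deg-1 vertex = 6, p_5 = 2. Add edge {2,6}. Now deg[6]=0, deg[2]=1.
Step 6: smallest deg-1 vertex = 2, p_6 = 8. Add edge {2,8}. Now deg[2]=0, deg[8]=1.
Final: two remaining deg-1 vertices are 7, 8. Add edge {7,8}.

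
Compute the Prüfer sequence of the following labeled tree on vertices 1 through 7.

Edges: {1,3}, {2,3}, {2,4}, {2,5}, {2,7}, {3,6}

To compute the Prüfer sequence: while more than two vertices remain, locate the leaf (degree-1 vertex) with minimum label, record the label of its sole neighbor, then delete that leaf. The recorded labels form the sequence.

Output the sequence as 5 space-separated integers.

Answer: 3 2 2 3 2

Derivation:
Step 1: leaves = {1,4,5,6,7}. Remove smallest leaf 1, emit neighbor 3.
Step 2: leaves = {4,5,6,7}. Remove smallest leaf 4, emit neighbor 2.
Step 3: leaves = {5,6,7}. Remove smallest leaf 5, emit neighbor 2.
Step 4: leaves = {6,7}. Remove smallest leaf 6, emit neighbor 3.
Step 5: leaves = {3,7}. Remove smallest leaf 3, emit neighbor 2.
Done: 2 vertices remain (2, 7). Sequence = [3 2 2 3 2]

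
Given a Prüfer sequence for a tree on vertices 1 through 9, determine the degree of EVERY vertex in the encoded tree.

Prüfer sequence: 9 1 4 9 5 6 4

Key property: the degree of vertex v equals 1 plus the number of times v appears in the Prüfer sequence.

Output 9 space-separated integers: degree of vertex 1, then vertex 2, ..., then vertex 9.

p_1 = 9: count[9] becomes 1
p_2 = 1: count[1] becomes 1
p_3 = 4: count[4] becomes 1
p_4 = 9: count[9] becomes 2
p_5 = 5: count[5] becomes 1
p_6 = 6: count[6] becomes 1
p_7 = 4: count[4] becomes 2
Degrees (1 + count): deg[1]=1+1=2, deg[2]=1+0=1, deg[3]=1+0=1, deg[4]=1+2=3, deg[5]=1+1=2, deg[6]=1+1=2, deg[7]=1+0=1, deg[8]=1+0=1, deg[9]=1+2=3

Answer: 2 1 1 3 2 2 1 1 3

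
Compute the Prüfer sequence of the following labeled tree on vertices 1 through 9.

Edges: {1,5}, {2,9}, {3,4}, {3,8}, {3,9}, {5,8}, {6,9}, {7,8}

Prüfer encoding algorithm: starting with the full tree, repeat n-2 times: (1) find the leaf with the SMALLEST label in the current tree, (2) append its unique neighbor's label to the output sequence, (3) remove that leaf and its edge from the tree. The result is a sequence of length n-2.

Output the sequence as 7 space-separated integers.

Step 1: leaves = {1,2,4,6,7}. Remove smallest leaf 1, emit neighbor 5.
Step 2: leaves = {2,4,5,6,7}. Remove smallest leaf 2, emit neighbor 9.
Step 3: leaves = {4,5,6,7}. Remove smallest leaf 4, emit neighbor 3.
Step 4: leaves = {5,6,7}. Remove smallest leaf 5, emit neighbor 8.
Step 5: leaves = {6,7}. Remove smallest leaf 6, emit neighbor 9.
Step 6: leaves = {7,9}. Remove smallest leaf 7, emit neighbor 8.
Step 7: leaves = {8,9}. Remove smallest leaf 8, emit neighbor 3.
Done: 2 vertices remain (3, 9). Sequence = [5 9 3 8 9 8 3]

Answer: 5 9 3 8 9 8 3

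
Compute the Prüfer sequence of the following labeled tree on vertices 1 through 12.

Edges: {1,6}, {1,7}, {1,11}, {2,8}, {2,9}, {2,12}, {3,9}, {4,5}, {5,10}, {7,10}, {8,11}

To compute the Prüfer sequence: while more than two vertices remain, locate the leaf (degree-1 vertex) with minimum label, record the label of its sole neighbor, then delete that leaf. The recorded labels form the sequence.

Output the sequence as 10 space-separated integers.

Step 1: leaves = {3,4,6,12}. Remove smallest leaf 3, emit neighbor 9.
Step 2: leaves = {4,6,9,12}. Remove smallest leaf 4, emit neighbor 5.
Step 3: leaves = {5,6,9,12}. Remove smallest leaf 5, emit neighbor 10.
Step 4: leaves = {6,9,10,12}. Remove smallest leaf 6, emit neighbor 1.
Step 5: leaves = {9,10,12}. Remove smallest leaf 9, emit neighbor 2.
Step 6: leaves = {10,12}. Remove smallest leaf 10, emit neighbor 7.
Step 7: leaves = {7,12}. Remove smallest leaf 7, emit neighbor 1.
Step 8: leaves = {1,12}. Remove smallest leaf 1, emit neighbor 11.
Step 9: leaves = {11,12}. Remove smallest leaf 11, emit neighbor 8.
Step 10: leaves = {8,12}. Remove smallest leaf 8, emit neighbor 2.
Done: 2 vertices remain (2, 12). Sequence = [9 5 10 1 2 7 1 11 8 2]

Answer: 9 5 10 1 2 7 1 11 8 2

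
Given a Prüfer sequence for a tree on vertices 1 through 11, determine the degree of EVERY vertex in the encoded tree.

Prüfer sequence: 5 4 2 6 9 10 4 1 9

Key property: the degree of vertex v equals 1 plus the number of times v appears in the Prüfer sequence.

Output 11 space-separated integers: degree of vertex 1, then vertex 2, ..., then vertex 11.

Answer: 2 2 1 3 2 2 1 1 3 2 1

Derivation:
p_1 = 5: count[5] becomes 1
p_2 = 4: count[4] becomes 1
p_3 = 2: count[2] becomes 1
p_4 = 6: count[6] becomes 1
p_5 = 9: count[9] becomes 1
p_6 = 10: count[10] becomes 1
p_7 = 4: count[4] becomes 2
p_8 = 1: count[1] becomes 1
p_9 = 9: count[9] becomes 2
Degrees (1 + count): deg[1]=1+1=2, deg[2]=1+1=2, deg[3]=1+0=1, deg[4]=1+2=3, deg[5]=1+1=2, deg[6]=1+1=2, deg[7]=1+0=1, deg[8]=1+0=1, deg[9]=1+2=3, deg[10]=1+1=2, deg[11]=1+0=1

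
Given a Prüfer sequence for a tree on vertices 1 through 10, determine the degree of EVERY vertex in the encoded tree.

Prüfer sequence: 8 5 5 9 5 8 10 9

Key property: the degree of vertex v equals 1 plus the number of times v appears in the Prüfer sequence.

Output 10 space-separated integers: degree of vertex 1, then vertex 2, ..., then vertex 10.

Answer: 1 1 1 1 4 1 1 3 3 2

Derivation:
p_1 = 8: count[8] becomes 1
p_2 = 5: count[5] becomes 1
p_3 = 5: count[5] becomes 2
p_4 = 9: count[9] becomes 1
p_5 = 5: count[5] becomes 3
p_6 = 8: count[8] becomes 2
p_7 = 10: count[10] becomes 1
p_8 = 9: count[9] becomes 2
Degrees (1 + count): deg[1]=1+0=1, deg[2]=1+0=1, deg[3]=1+0=1, deg[4]=1+0=1, deg[5]=1+3=4, deg[6]=1+0=1, deg[7]=1+0=1, deg[8]=1+2=3, deg[9]=1+2=3, deg[10]=1+1=2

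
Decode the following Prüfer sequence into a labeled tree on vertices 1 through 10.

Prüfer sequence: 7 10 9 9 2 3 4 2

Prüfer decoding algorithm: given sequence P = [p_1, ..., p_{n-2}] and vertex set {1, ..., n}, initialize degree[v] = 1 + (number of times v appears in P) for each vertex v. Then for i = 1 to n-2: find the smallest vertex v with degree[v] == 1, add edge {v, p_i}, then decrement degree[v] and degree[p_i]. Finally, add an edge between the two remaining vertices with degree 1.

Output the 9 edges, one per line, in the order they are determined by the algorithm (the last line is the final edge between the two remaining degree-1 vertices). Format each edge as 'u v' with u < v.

Initial degrees: {1:1, 2:3, 3:2, 4:2, 5:1, 6:1, 7:2, 8:1, 9:3, 10:2}
Step 1: smallest deg-1 vertex = 1, p_1 = 7. Add edge {1,7}. Now deg[1]=0, deg[7]=1.
Step 2: smallest deg-1 vertex = 5, p_2 = 10. Add edge {5,10}. Now deg[5]=0, deg[10]=1.
Step 3: smallest deg-1 vertex = 6, p_3 = 9. Add edge {6,9}. Now deg[6]=0, deg[9]=2.
Step 4: smallest deg-1 vertex = 7, p_4 = 9. Add edge {7,9}. Now deg[7]=0, deg[9]=1.
Step 5: smallest deg-1 vertex = 8, p_5 = 2. Add edge {2,8}. Now deg[8]=0, deg[2]=2.
Step 6: smallest deg-1 vertex = 9, p_6 = 3. Add edge {3,9}. Now deg[9]=0, deg[3]=1.
Step 7: smallest deg-1 vertex = 3, p_7 = 4. Add edge {3,4}. Now deg[3]=0, deg[4]=1.
Step 8: smallest deg-1 vertex = 4, p_8 = 2. Add edge {2,4}. Now deg[4]=0, deg[2]=1.
Final: two remaining deg-1 vertices are 2, 10. Add edge {2,10}.

Answer: 1 7
5 10
6 9
7 9
2 8
3 9
3 4
2 4
2 10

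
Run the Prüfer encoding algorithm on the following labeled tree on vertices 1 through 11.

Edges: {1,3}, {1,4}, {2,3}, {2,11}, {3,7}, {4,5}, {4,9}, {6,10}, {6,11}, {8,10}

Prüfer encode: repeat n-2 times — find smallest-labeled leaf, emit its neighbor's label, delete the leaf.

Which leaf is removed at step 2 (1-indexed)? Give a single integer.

Step 1: current leaves = {5,7,8,9}. Remove leaf 5 (neighbor: 4).
Step 2: current leaves = {7,8,9}. Remove leaf 7 (neighbor: 3).

Answer: 7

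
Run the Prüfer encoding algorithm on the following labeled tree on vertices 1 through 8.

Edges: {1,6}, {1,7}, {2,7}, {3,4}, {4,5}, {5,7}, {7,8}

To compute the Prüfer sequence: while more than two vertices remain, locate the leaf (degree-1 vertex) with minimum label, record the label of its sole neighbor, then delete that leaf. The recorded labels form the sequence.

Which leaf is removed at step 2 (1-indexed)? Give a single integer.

Answer: 3

Derivation:
Step 1: current leaves = {2,3,6,8}. Remove leaf 2 (neighbor: 7).
Step 2: current leaves = {3,6,8}. Remove leaf 3 (neighbor: 4).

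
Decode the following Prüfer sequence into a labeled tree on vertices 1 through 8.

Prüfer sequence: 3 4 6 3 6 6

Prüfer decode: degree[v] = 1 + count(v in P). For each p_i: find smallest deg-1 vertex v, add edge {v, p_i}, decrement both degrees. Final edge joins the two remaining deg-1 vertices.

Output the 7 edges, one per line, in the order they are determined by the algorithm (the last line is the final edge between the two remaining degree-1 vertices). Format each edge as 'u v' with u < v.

Initial degrees: {1:1, 2:1, 3:3, 4:2, 5:1, 6:4, 7:1, 8:1}
Step 1: smallest deg-1 vertex = 1, p_1 = 3. Add edge {1,3}. Now deg[1]=0, deg[3]=2.
Step 2: smallest deg-1 vertex = 2, p_2 = 4. Add edge {2,4}. Now deg[2]=0, deg[4]=1.
Step 3: smallest deg-1 vertex = 4, p_3 = 6. Add edge {4,6}. Now deg[4]=0, deg[6]=3.
Step 4: smallest deg-1 vertex = 5, p_4 = 3. Add edge {3,5}. Now deg[5]=0, deg[3]=1.
Step 5: smallest deg-1 vertex = 3, p_5 = 6. Add edge {3,6}. Now deg[3]=0, deg[6]=2.
Step 6: smallest deg-1 vertex = 7, p_6 = 6. Add edge {6,7}. Now deg[7]=0, deg[6]=1.
Final: two remaining deg-1 vertices are 6, 8. Add edge {6,8}.

Answer: 1 3
2 4
4 6
3 5
3 6
6 7
6 8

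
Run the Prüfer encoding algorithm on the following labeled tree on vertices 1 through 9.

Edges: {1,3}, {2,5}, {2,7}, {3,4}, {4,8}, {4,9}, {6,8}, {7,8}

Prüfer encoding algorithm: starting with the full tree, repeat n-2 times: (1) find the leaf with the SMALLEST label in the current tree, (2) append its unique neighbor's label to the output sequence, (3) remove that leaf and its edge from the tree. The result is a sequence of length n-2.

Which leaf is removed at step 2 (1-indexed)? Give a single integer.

Step 1: current leaves = {1,5,6,9}. Remove leaf 1 (neighbor: 3).
Step 2: current leaves = {3,5,6,9}. Remove leaf 3 (neighbor: 4).

Answer: 3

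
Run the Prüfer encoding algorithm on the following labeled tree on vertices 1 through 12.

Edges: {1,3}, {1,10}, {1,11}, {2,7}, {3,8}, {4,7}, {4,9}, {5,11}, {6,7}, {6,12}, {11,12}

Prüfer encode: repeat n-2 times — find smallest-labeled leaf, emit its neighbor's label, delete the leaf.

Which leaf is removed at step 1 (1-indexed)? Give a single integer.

Step 1: current leaves = {2,5,8,9,10}. Remove leaf 2 (neighbor: 7).

Answer: 2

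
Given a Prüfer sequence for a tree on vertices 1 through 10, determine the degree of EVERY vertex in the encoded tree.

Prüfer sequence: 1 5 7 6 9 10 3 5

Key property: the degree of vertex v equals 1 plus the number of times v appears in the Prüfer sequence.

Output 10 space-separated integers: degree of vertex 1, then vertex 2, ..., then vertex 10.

p_1 = 1: count[1] becomes 1
p_2 = 5: count[5] becomes 1
p_3 = 7: count[7] becomes 1
p_4 = 6: count[6] becomes 1
p_5 = 9: count[9] becomes 1
p_6 = 10: count[10] becomes 1
p_7 = 3: count[3] becomes 1
p_8 = 5: count[5] becomes 2
Degrees (1 + count): deg[1]=1+1=2, deg[2]=1+0=1, deg[3]=1+1=2, deg[4]=1+0=1, deg[5]=1+2=3, deg[6]=1+1=2, deg[7]=1+1=2, deg[8]=1+0=1, deg[9]=1+1=2, deg[10]=1+1=2

Answer: 2 1 2 1 3 2 2 1 2 2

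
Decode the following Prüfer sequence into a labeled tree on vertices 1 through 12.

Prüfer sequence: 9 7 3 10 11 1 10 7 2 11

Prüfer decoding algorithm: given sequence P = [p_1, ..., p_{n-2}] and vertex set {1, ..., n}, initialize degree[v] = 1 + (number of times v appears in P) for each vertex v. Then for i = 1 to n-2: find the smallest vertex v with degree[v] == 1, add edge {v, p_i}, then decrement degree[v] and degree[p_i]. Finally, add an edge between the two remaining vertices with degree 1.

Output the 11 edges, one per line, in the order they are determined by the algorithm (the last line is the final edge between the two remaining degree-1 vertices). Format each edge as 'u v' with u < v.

Answer: 4 9
5 7
3 6
3 10
8 11
1 9
1 10
7 10
2 7
2 11
11 12

Derivation:
Initial degrees: {1:2, 2:2, 3:2, 4:1, 5:1, 6:1, 7:3, 8:1, 9:2, 10:3, 11:3, 12:1}
Step 1: smallest deg-1 vertex = 4, p_1 = 9. Add edge {4,9}. Now deg[4]=0, deg[9]=1.
Step 2: smallest deg-1 vertex = 5, p_2 = 7. Add edge {5,7}. Now deg[5]=0, deg[7]=2.
Step 3: smallest deg-1 vertex = 6, p_3 = 3. Add edge {3,6}. Now deg[6]=0, deg[3]=1.
Step 4: smallest deg-1 vertex = 3, p_4 = 10. Add edge {3,10}. Now deg[3]=0, deg[10]=2.
Step 5: smallest deg-1 vertex = 8, p_5 = 11. Add edge {8,11}. Now deg[8]=0, deg[11]=2.
Step 6: smallest deg-1 vertex = 9, p_6 = 1. Add edge {1,9}. Now deg[9]=0, deg[1]=1.
Step 7: smallest deg-1 vertex = 1, p_7 = 10. Add edge {1,10}. Now deg[1]=0, deg[10]=1.
Step 8: smallest deg-1 vertex = 10, p_8 = 7. Add edge {7,10}. Now deg[10]=0, deg[7]=1.
Step 9: smallest deg-1 vertex = 7, p_9 = 2. Add edge {2,7}. Now deg[7]=0, deg[2]=1.
Step 10: smallest deg-1 vertex = 2, p_10 = 11. Add edge {2,11}. Now deg[2]=0, deg[11]=1.
Final: two remaining deg-1 vertices are 11, 12. Add edge {11,12}.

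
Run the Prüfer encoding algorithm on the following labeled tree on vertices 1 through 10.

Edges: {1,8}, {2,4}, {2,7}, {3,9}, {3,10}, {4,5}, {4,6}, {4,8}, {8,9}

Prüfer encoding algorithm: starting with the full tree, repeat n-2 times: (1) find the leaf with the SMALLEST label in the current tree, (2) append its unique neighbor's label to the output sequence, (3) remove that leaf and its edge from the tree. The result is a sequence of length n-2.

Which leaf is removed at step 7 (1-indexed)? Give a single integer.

Step 1: current leaves = {1,5,6,7,10}. Remove leaf 1 (neighbor: 8).
Step 2: current leaves = {5,6,7,10}. Remove leaf 5 (neighbor: 4).
Step 3: current leaves = {6,7,10}. Remove leaf 6 (neighbor: 4).
Step 4: current leaves = {7,10}. Remove leaf 7 (neighbor: 2).
Step 5: current leaves = {2,10}. Remove leaf 2 (neighbor: 4).
Step 6: current leaves = {4,10}. Remove leaf 4 (neighbor: 8).
Step 7: current leaves = {8,10}. Remove leaf 8 (neighbor: 9).

Answer: 8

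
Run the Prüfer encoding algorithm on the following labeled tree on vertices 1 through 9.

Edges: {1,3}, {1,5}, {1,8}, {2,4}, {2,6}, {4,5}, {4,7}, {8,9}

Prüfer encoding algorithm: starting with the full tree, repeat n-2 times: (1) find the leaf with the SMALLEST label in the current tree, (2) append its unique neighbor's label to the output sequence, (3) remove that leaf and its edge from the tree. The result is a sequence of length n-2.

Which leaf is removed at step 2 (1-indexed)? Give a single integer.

Answer: 6

Derivation:
Step 1: current leaves = {3,6,7,9}. Remove leaf 3 (neighbor: 1).
Step 2: current leaves = {6,7,9}. Remove leaf 6 (neighbor: 2).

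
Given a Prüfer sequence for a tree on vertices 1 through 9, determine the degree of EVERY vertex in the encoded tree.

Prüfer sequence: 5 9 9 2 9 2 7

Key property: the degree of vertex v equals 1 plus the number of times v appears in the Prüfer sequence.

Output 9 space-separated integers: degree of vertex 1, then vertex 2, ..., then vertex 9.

p_1 = 5: count[5] becomes 1
p_2 = 9: count[9] becomes 1
p_3 = 9: count[9] becomes 2
p_4 = 2: count[2] becomes 1
p_5 = 9: count[9] becomes 3
p_6 = 2: count[2] becomes 2
p_7 = 7: count[7] becomes 1
Degrees (1 + count): deg[1]=1+0=1, deg[2]=1+2=3, deg[3]=1+0=1, deg[4]=1+0=1, deg[5]=1+1=2, deg[6]=1+0=1, deg[7]=1+1=2, deg[8]=1+0=1, deg[9]=1+3=4

Answer: 1 3 1 1 2 1 2 1 4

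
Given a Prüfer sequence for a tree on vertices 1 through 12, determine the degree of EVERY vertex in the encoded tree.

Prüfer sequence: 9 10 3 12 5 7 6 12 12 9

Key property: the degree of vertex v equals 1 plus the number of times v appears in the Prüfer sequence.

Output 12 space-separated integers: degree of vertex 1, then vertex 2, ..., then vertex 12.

p_1 = 9: count[9] becomes 1
p_2 = 10: count[10] becomes 1
p_3 = 3: count[3] becomes 1
p_4 = 12: count[12] becomes 1
p_5 = 5: count[5] becomes 1
p_6 = 7: count[7] becomes 1
p_7 = 6: count[6] becomes 1
p_8 = 12: count[12] becomes 2
p_9 = 12: count[12] becomes 3
p_10 = 9: count[9] becomes 2
Degrees (1 + count): deg[1]=1+0=1, deg[2]=1+0=1, deg[3]=1+1=2, deg[4]=1+0=1, deg[5]=1+1=2, deg[6]=1+1=2, deg[7]=1+1=2, deg[8]=1+0=1, deg[9]=1+2=3, deg[10]=1+1=2, deg[11]=1+0=1, deg[12]=1+3=4

Answer: 1 1 2 1 2 2 2 1 3 2 1 4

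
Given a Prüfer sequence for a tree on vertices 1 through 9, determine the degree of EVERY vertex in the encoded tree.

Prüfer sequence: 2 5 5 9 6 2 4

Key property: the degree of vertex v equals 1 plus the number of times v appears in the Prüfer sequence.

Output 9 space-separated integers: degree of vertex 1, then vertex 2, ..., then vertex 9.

p_1 = 2: count[2] becomes 1
p_2 = 5: count[5] becomes 1
p_3 = 5: count[5] becomes 2
p_4 = 9: count[9] becomes 1
p_5 = 6: count[6] becomes 1
p_6 = 2: count[2] becomes 2
p_7 = 4: count[4] becomes 1
Degrees (1 + count): deg[1]=1+0=1, deg[2]=1+2=3, deg[3]=1+0=1, deg[4]=1+1=2, deg[5]=1+2=3, deg[6]=1+1=2, deg[7]=1+0=1, deg[8]=1+0=1, deg[9]=1+1=2

Answer: 1 3 1 2 3 2 1 1 2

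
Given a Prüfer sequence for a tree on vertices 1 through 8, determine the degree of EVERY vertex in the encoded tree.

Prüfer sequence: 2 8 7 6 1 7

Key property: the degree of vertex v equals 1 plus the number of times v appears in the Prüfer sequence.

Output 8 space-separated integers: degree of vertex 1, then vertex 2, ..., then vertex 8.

p_1 = 2: count[2] becomes 1
p_2 = 8: count[8] becomes 1
p_3 = 7: count[7] becomes 1
p_4 = 6: count[6] becomes 1
p_5 = 1: count[1] becomes 1
p_6 = 7: count[7] becomes 2
Degrees (1 + count): deg[1]=1+1=2, deg[2]=1+1=2, deg[3]=1+0=1, deg[4]=1+0=1, deg[5]=1+0=1, deg[6]=1+1=2, deg[7]=1+2=3, deg[8]=1+1=2

Answer: 2 2 1 1 1 2 3 2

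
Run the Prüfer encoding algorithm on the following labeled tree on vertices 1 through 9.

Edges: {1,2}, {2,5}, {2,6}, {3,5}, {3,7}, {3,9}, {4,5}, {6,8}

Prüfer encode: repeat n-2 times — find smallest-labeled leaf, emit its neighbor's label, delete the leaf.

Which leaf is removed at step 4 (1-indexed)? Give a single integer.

Answer: 8

Derivation:
Step 1: current leaves = {1,4,7,8,9}. Remove leaf 1 (neighbor: 2).
Step 2: current leaves = {4,7,8,9}. Remove leaf 4 (neighbor: 5).
Step 3: current leaves = {7,8,9}. Remove leaf 7 (neighbor: 3).
Step 4: current leaves = {8,9}. Remove leaf 8 (neighbor: 6).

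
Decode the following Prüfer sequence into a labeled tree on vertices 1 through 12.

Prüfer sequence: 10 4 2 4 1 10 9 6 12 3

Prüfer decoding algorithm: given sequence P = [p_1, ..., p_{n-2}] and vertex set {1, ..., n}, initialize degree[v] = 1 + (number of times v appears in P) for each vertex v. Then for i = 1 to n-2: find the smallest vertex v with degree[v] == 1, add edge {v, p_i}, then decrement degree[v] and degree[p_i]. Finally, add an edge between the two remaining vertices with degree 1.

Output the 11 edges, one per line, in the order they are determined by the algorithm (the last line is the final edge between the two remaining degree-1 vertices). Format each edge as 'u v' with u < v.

Initial degrees: {1:2, 2:2, 3:2, 4:3, 5:1, 6:2, 7:1, 8:1, 9:2, 10:3, 11:1, 12:2}
Step 1: smallest deg-1 vertex = 5, p_1 = 10. Add edge {5,10}. Now deg[5]=0, deg[10]=2.
Step 2: smallest deg-1 vertex = 7, p_2 = 4. Add edge {4,7}. Now deg[7]=0, deg[4]=2.
Step 3: smallest deg-1 vertex = 8, p_3 = 2. Add edge {2,8}. Now deg[8]=0, deg[2]=1.
Step 4: smallest deg-1 vertex = 2, p_4 = 4. Add edge {2,4}. Now deg[2]=0, deg[4]=1.
Step 5: smallest deg-1 vertex = 4, p_5 = 1. Add edge {1,4}. Now deg[4]=0, deg[1]=1.
Step 6: smallest deg-1 vertex = 1, p_6 = 10. Add edge {1,10}. Now deg[1]=0, deg[10]=1.
Step 7: smallest deg-1 vertex = 10, p_7 = 9. Add edge {9,10}. Now deg[10]=0, deg[9]=1.
Step 8: smallest deg-1 vertex = 9, p_8 = 6. Add edge {6,9}. Now deg[9]=0, deg[6]=1.
Step 9: smallest deg-1 vertex = 6, p_9 = 12. Add edge {6,12}. Now deg[6]=0, deg[12]=1.
Step 10: smallest deg-1 vertex = 11, p_10 = 3. Add edge {3,11}. Now deg[11]=0, deg[3]=1.
Final: two remaining deg-1 vertices are 3, 12. Add edge {3,12}.

Answer: 5 10
4 7
2 8
2 4
1 4
1 10
9 10
6 9
6 12
3 11
3 12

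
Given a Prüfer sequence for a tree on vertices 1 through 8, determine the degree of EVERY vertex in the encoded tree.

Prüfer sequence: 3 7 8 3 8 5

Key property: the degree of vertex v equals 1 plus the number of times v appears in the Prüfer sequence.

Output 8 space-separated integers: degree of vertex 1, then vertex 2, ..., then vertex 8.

Answer: 1 1 3 1 2 1 2 3

Derivation:
p_1 = 3: count[3] becomes 1
p_2 = 7: count[7] becomes 1
p_3 = 8: count[8] becomes 1
p_4 = 3: count[3] becomes 2
p_5 = 8: count[8] becomes 2
p_6 = 5: count[5] becomes 1
Degrees (1 + count): deg[1]=1+0=1, deg[2]=1+0=1, deg[3]=1+2=3, deg[4]=1+0=1, deg[5]=1+1=2, deg[6]=1+0=1, deg[7]=1+1=2, deg[8]=1+2=3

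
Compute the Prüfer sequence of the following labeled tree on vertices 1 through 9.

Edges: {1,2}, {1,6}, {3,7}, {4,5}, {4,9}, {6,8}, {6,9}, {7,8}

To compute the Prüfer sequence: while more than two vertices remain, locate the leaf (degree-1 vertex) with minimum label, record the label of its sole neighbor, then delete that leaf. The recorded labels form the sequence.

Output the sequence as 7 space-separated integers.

Answer: 1 6 7 4 9 8 6

Derivation:
Step 1: leaves = {2,3,5}. Remove smallest leaf 2, emit neighbor 1.
Step 2: leaves = {1,3,5}. Remove smallest leaf 1, emit neighbor 6.
Step 3: leaves = {3,5}. Remove smallest leaf 3, emit neighbor 7.
Step 4: leaves = {5,7}. Remove smallest leaf 5, emit neighbor 4.
Step 5: leaves = {4,7}. Remove smallest leaf 4, emit neighbor 9.
Step 6: leaves = {7,9}. Remove smallest leaf 7, emit neighbor 8.
Step 7: leaves = {8,9}. Remove smallest leaf 8, emit neighbor 6.
Done: 2 vertices remain (6, 9). Sequence = [1 6 7 4 9 8 6]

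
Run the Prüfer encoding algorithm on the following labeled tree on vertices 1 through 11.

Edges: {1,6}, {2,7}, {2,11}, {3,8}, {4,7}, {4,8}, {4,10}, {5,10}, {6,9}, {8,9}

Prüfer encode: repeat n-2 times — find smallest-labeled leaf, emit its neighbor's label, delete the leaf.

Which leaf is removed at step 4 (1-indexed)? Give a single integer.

Step 1: current leaves = {1,3,5,11}. Remove leaf 1 (neighbor: 6).
Step 2: current leaves = {3,5,6,11}. Remove leaf 3 (neighbor: 8).
Step 3: current leaves = {5,6,11}. Remove leaf 5 (neighbor: 10).
Step 4: current leaves = {6,10,11}. Remove leaf 6 (neighbor: 9).

Answer: 6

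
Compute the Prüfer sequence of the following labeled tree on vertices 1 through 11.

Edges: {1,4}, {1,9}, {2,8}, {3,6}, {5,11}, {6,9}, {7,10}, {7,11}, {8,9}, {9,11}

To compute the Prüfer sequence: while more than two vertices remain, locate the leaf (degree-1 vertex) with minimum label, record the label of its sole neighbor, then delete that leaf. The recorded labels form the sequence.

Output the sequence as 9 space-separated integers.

Step 1: leaves = {2,3,4,5,10}. Remove smallest leaf 2, emit neighbor 8.
Step 2: leaves = {3,4,5,8,10}. Remove smallest leaf 3, emit neighbor 6.
Step 3: leaves = {4,5,6,8,10}. Remove smallest leaf 4, emit neighbor 1.
Step 4: leaves = {1,5,6,8,10}. Remove smallest leaf 1, emit neighbor 9.
Step 5: leaves = {5,6,8,10}. Remove smallest leaf 5, emit neighbor 11.
Step 6: leaves = {6,8,10}. Remove smallest leaf 6, emit neighbor 9.
Step 7: leaves = {8,10}. Remove smallest leaf 8, emit neighbor 9.
Step 8: leaves = {9,10}. Remove smallest leaf 9, emit neighbor 11.
Step 9: leaves = {10,11}. Remove smallest leaf 10, emit neighbor 7.
Done: 2 vertices remain (7, 11). Sequence = [8 6 1 9 11 9 9 11 7]

Answer: 8 6 1 9 11 9 9 11 7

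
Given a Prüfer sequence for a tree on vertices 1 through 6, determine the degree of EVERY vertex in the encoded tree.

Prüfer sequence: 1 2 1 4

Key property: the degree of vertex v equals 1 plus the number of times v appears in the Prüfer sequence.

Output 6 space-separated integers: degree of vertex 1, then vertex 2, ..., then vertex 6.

Answer: 3 2 1 2 1 1

Derivation:
p_1 = 1: count[1] becomes 1
p_2 = 2: count[2] becomes 1
p_3 = 1: count[1] becomes 2
p_4 = 4: count[4] becomes 1
Degrees (1 + count): deg[1]=1+2=3, deg[2]=1+1=2, deg[3]=1+0=1, deg[4]=1+1=2, deg[5]=1+0=1, deg[6]=1+0=1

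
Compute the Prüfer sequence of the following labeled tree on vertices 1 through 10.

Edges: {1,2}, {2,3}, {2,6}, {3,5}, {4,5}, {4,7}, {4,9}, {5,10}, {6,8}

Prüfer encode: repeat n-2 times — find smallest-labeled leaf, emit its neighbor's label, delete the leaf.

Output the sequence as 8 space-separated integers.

Step 1: leaves = {1,7,8,9,10}. Remove smallest leaf 1, emit neighbor 2.
Step 2: leaves = {7,8,9,10}. Remove smallest leaf 7, emit neighbor 4.
Step 3: leaves = {8,9,10}. Remove smallest leaf 8, emit neighbor 6.
Step 4: leaves = {6,9,10}. Remove smallest leaf 6, emit neighbor 2.
Step 5: leaves = {2,9,10}. Remove smallest leaf 2, emit neighbor 3.
Step 6: leaves = {3,9,10}. Remove smallest leaf 3, emit neighbor 5.
Step 7: leaves = {9,10}. Remove smallest leaf 9, emit neighbor 4.
Step 8: leaves = {4,10}. Remove smallest leaf 4, emit neighbor 5.
Done: 2 vertices remain (5, 10). Sequence = [2 4 6 2 3 5 4 5]

Answer: 2 4 6 2 3 5 4 5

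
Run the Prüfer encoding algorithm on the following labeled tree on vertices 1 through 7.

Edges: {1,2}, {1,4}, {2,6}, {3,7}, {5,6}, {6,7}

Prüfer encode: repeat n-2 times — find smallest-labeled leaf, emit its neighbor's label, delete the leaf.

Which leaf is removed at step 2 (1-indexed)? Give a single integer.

Answer: 4

Derivation:
Step 1: current leaves = {3,4,5}. Remove leaf 3 (neighbor: 7).
Step 2: current leaves = {4,5,7}. Remove leaf 4 (neighbor: 1).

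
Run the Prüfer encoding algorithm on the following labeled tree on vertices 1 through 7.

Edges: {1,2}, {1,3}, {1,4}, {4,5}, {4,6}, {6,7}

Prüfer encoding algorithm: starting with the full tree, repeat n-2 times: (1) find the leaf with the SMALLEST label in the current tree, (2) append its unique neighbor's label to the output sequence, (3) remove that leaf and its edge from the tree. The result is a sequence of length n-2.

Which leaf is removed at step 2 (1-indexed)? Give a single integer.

Step 1: current leaves = {2,3,5,7}. Remove leaf 2 (neighbor: 1).
Step 2: current leaves = {3,5,7}. Remove leaf 3 (neighbor: 1).

Answer: 3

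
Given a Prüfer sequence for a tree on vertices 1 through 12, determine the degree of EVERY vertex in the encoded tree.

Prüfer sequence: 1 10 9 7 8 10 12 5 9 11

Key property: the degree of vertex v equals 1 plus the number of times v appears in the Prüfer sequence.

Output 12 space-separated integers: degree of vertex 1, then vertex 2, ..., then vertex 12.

p_1 = 1: count[1] becomes 1
p_2 = 10: count[10] becomes 1
p_3 = 9: count[9] becomes 1
p_4 = 7: count[7] becomes 1
p_5 = 8: count[8] becomes 1
p_6 = 10: count[10] becomes 2
p_7 = 12: count[12] becomes 1
p_8 = 5: count[5] becomes 1
p_9 = 9: count[9] becomes 2
p_10 = 11: count[11] becomes 1
Degrees (1 + count): deg[1]=1+1=2, deg[2]=1+0=1, deg[3]=1+0=1, deg[4]=1+0=1, deg[5]=1+1=2, deg[6]=1+0=1, deg[7]=1+1=2, deg[8]=1+1=2, deg[9]=1+2=3, deg[10]=1+2=3, deg[11]=1+1=2, deg[12]=1+1=2

Answer: 2 1 1 1 2 1 2 2 3 3 2 2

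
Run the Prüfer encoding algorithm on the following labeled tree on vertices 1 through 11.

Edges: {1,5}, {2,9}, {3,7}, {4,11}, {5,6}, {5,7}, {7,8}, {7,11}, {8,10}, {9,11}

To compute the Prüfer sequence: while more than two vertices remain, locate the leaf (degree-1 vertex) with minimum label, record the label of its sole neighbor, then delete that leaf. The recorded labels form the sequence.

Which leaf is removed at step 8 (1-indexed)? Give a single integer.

Step 1: current leaves = {1,2,3,4,6,10}. Remove leaf 1 (neighbor: 5).
Step 2: current leaves = {2,3,4,6,10}. Remove leaf 2 (neighbor: 9).
Step 3: current leaves = {3,4,6,9,10}. Remove leaf 3 (neighbor: 7).
Step 4: current leaves = {4,6,9,10}. Remove leaf 4 (neighbor: 11).
Step 5: current leaves = {6,9,10}. Remove leaf 6 (neighbor: 5).
Step 6: current leaves = {5,9,10}. Remove leaf 5 (neighbor: 7).
Step 7: current leaves = {9,10}. Remove leaf 9 (neighbor: 11).
Step 8: current leaves = {10,11}. Remove leaf 10 (neighbor: 8).

Answer: 10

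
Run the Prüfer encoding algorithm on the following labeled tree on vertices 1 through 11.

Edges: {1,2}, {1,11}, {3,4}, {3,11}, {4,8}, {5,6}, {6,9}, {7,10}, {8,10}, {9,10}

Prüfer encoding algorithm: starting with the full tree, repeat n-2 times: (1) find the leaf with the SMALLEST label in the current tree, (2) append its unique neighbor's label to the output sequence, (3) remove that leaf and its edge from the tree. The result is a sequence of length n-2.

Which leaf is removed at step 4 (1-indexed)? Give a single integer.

Step 1: current leaves = {2,5,7}. Remove leaf 2 (neighbor: 1).
Step 2: current leaves = {1,5,7}. Remove leaf 1 (neighbor: 11).
Step 3: current leaves = {5,7,11}. Remove leaf 5 (neighbor: 6).
Step 4: current leaves = {6,7,11}. Remove leaf 6 (neighbor: 9).

Answer: 6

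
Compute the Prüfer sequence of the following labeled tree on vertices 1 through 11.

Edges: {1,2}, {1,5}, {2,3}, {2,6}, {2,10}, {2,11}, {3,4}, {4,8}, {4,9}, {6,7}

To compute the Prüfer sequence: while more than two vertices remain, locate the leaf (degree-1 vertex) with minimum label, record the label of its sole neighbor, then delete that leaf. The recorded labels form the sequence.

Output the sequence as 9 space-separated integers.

Answer: 1 2 6 2 4 4 3 2 2

Derivation:
Step 1: leaves = {5,7,8,9,10,11}. Remove smallest leaf 5, emit neighbor 1.
Step 2: leaves = {1,7,8,9,10,11}. Remove smallest leaf 1, emit neighbor 2.
Step 3: leaves = {7,8,9,10,11}. Remove smallest leaf 7, emit neighbor 6.
Step 4: leaves = {6,8,9,10,11}. Remove smallest leaf 6, emit neighbor 2.
Step 5: leaves = {8,9,10,11}. Remove smallest leaf 8, emit neighbor 4.
Step 6: leaves = {9,10,11}. Remove smallest leaf 9, emit neighbor 4.
Step 7: leaves = {4,10,11}. Remove smallest leaf 4, emit neighbor 3.
Step 8: leaves = {3,10,11}. Remove smallest leaf 3, emit neighbor 2.
Step 9: leaves = {10,11}. Remove smallest leaf 10, emit neighbor 2.
Done: 2 vertices remain (2, 11). Sequence = [1 2 6 2 4 4 3 2 2]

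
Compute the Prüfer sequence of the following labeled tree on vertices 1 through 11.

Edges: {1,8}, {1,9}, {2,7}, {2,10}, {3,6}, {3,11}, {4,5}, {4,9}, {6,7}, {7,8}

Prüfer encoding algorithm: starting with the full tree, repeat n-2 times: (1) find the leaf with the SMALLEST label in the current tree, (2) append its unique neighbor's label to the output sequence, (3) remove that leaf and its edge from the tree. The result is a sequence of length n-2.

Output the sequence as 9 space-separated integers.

Answer: 4 9 1 8 7 2 7 6 3

Derivation:
Step 1: leaves = {5,10,11}. Remove smallest leaf 5, emit neighbor 4.
Step 2: leaves = {4,10,11}. Remove smallest leaf 4, emit neighbor 9.
Step 3: leaves = {9,10,11}. Remove smallest leaf 9, emit neighbor 1.
Step 4: leaves = {1,10,11}. Remove smallest leaf 1, emit neighbor 8.
Step 5: leaves = {8,10,11}. Remove smallest leaf 8, emit neighbor 7.
Step 6: leaves = {10,11}. Remove smallest leaf 10, emit neighbor 2.
Step 7: leaves = {2,11}. Remove smallest leaf 2, emit neighbor 7.
Step 8: leaves = {7,11}. Remove smallest leaf 7, emit neighbor 6.
Step 9: leaves = {6,11}. Remove smallest leaf 6, emit neighbor 3.
Done: 2 vertices remain (3, 11). Sequence = [4 9 1 8 7 2 7 6 3]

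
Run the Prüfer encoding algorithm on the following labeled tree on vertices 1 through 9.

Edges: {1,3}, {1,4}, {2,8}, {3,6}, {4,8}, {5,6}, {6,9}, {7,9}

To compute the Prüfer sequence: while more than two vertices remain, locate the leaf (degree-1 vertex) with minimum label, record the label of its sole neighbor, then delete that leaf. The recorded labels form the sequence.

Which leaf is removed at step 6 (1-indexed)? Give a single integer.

Step 1: current leaves = {2,5,7}. Remove leaf 2 (neighbor: 8).
Step 2: current leaves = {5,7,8}. Remove leaf 5 (neighbor: 6).
Step 3: current leaves = {7,8}. Remove leaf 7 (neighbor: 9).
Step 4: current leaves = {8,9}. Remove leaf 8 (neighbor: 4).
Step 5: current leaves = {4,9}. Remove leaf 4 (neighbor: 1).
Step 6: current leaves = {1,9}. Remove leaf 1 (neighbor: 3).

Answer: 1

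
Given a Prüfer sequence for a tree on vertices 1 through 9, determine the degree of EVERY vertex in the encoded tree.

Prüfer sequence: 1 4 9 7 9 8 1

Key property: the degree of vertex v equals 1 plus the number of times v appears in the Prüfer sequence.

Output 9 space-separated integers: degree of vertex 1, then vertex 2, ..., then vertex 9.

Answer: 3 1 1 2 1 1 2 2 3

Derivation:
p_1 = 1: count[1] becomes 1
p_2 = 4: count[4] becomes 1
p_3 = 9: count[9] becomes 1
p_4 = 7: count[7] becomes 1
p_5 = 9: count[9] becomes 2
p_6 = 8: count[8] becomes 1
p_7 = 1: count[1] becomes 2
Degrees (1 + count): deg[1]=1+2=3, deg[2]=1+0=1, deg[3]=1+0=1, deg[4]=1+1=2, deg[5]=1+0=1, deg[6]=1+0=1, deg[7]=1+1=2, deg[8]=1+1=2, deg[9]=1+2=3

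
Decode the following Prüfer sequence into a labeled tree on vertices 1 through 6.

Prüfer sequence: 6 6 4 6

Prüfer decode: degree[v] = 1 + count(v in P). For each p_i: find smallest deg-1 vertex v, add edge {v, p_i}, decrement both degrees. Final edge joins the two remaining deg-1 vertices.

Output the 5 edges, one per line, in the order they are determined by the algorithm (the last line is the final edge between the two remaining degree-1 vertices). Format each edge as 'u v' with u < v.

Initial degrees: {1:1, 2:1, 3:1, 4:2, 5:1, 6:4}
Step 1: smallest deg-1 vertex = 1, p_1 = 6. Add edge {1,6}. Now deg[1]=0, deg[6]=3.
Step 2: smallest deg-1 vertex = 2, p_2 = 6. Add edge {2,6}. Now deg[2]=0, deg[6]=2.
Step 3: smallest deg-1 vertex = 3, p_3 = 4. Add edge {3,4}. Now deg[3]=0, deg[4]=1.
Step 4: smallest deg-1 vertex = 4, p_4 = 6. Add edge {4,6}. Now deg[4]=0, deg[6]=1.
Final: two remaining deg-1 vertices are 5, 6. Add edge {5,6}.

Answer: 1 6
2 6
3 4
4 6
5 6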